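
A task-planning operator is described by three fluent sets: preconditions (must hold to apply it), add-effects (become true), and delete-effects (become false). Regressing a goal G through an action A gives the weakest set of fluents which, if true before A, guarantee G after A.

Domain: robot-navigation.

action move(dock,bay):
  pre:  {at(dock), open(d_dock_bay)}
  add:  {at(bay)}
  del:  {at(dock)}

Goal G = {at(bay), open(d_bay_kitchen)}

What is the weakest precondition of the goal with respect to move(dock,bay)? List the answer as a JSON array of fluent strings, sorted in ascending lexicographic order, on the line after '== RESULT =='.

Compute (G \ add) ∪ pre:
  G ∩ del = {}  (empty — regression defined)
  G \ add = {at(bay), open(d_bay_kitchen)} \ {at(bay)} = {open(d_bay_kitchen)}
  ∪ pre   = {open(d_bay_kitchen)} ∪ {at(dock), open(d_dock_bay)}
          = {at(dock), open(d_bay_kitchen), open(d_dock_bay)}

== RESULT ==
["at(dock)", "open(d_bay_kitchen)", "open(d_dock_bay)"]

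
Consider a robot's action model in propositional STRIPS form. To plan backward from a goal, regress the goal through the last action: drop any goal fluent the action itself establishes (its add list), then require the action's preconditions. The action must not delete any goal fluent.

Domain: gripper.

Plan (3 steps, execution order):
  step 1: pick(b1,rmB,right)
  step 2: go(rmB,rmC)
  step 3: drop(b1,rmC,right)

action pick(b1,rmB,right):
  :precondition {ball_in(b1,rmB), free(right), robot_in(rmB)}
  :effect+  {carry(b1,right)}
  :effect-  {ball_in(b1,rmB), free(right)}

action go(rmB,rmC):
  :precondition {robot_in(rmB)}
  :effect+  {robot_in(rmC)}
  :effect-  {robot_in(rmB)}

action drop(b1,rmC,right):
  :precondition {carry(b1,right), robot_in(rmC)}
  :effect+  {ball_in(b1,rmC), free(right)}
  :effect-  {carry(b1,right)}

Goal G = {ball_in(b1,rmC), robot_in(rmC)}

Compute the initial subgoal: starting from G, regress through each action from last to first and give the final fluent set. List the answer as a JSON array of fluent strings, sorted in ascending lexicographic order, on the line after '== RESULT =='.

Regress step by step:
  through step 3 (drop(b1,rmC,right)): drop {ball_in(b1,rmC)}, keep {robot_in(rmC)}, require {carry(b1,right), robot_in(rmC)}
    → {carry(b1,right), robot_in(rmC)}
  through step 2 (go(rmB,rmC)): drop {robot_in(rmC)}, keep {carry(b1,right)}, require {robot_in(rmB)}
    → {carry(b1,right), robot_in(rmB)}
  through step 1 (pick(b1,rmB,right)): drop {carry(b1,right)}, keep {robot_in(rmB)}, require {ball_in(b1,rmB), free(right), robot_in(rmB)}
    → {ball_in(b1,rmB), free(right), robot_in(rmB)}

== RESULT ==
["ball_in(b1,rmB)", "free(right)", "robot_in(rmB)"]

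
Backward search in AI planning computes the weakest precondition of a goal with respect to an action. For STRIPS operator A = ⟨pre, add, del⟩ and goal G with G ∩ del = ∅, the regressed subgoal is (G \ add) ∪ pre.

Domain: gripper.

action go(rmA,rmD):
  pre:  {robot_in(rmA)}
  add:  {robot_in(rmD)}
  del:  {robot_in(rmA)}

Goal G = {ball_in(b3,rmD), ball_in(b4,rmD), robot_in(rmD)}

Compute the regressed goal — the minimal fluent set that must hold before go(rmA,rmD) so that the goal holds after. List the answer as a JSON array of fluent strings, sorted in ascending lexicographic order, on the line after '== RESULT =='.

Compute (G \ add) ∪ pre:
  G ∩ del = {}  (empty — regression defined)
  G \ add = {ball_in(b3,rmD), ball_in(b4,rmD), robot_in(rmD)} \ {robot_in(rmD)} = {ball_in(b3,rmD), ball_in(b4,rmD)}
  ∪ pre   = {ball_in(b3,rmD), ball_in(b4,rmD)} ∪ {robot_in(rmA)}
          = {ball_in(b3,rmD), ball_in(b4,rmD), robot_in(rmA)}

== RESULT ==
["ball_in(b3,rmD)", "ball_in(b4,rmD)", "robot_in(rmA)"]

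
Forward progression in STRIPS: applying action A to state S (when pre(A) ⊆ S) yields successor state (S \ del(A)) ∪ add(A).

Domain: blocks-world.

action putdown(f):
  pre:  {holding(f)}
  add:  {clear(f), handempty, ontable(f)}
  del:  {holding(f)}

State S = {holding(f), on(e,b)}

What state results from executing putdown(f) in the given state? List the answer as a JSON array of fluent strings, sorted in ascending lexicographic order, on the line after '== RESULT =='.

Progress:
  pre ⊆ S: {holding(f)} ⊆ S  — applicable
  S \ del = {on(e,b)}
  ∪ add   = {clear(f), handempty, on(e,b), ontable(f)}

== RESULT ==
["clear(f)", "handempty", "on(e,b)", "ontable(f)"]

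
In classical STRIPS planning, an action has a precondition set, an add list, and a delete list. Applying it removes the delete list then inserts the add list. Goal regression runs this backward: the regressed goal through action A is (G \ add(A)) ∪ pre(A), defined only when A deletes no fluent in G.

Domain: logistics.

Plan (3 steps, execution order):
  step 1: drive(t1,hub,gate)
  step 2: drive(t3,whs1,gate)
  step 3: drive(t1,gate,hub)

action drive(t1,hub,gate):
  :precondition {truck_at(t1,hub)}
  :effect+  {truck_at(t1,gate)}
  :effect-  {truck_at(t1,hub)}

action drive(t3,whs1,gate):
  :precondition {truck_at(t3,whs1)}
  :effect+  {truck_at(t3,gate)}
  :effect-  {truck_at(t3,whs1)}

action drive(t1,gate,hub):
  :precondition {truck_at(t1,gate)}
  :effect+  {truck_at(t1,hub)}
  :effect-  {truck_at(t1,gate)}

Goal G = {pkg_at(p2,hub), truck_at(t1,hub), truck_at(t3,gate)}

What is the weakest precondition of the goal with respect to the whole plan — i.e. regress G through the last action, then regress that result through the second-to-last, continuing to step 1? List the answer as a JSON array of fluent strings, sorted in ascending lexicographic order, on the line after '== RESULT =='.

Regress step by step:
  through step 3 (drive(t1,gate,hub)): drop {truck_at(t1,hub)}, keep {pkg_at(p2,hub), truck_at(t3,gate)}, require {truck_at(t1,gate)}
    → {pkg_at(p2,hub), truck_at(t1,gate), truck_at(t3,gate)}
  through step 2 (drive(t3,whs1,gate)): drop {truck_at(t3,gate)}, keep {pkg_at(p2,hub), truck_at(t1,gate)}, require {truck_at(t3,whs1)}
    → {pkg_at(p2,hub), truck_at(t1,gate), truck_at(t3,whs1)}
  through step 1 (drive(t1,hub,gate)): drop {truck_at(t1,gate)}, keep {pkg_at(p2,hub), truck_at(t3,whs1)}, require {truck_at(t1,hub)}
    → {pkg_at(p2,hub), truck_at(t1,hub), truck_at(t3,whs1)}

== RESULT ==
["pkg_at(p2,hub)", "truck_at(t1,hub)", "truck_at(t3,whs1)"]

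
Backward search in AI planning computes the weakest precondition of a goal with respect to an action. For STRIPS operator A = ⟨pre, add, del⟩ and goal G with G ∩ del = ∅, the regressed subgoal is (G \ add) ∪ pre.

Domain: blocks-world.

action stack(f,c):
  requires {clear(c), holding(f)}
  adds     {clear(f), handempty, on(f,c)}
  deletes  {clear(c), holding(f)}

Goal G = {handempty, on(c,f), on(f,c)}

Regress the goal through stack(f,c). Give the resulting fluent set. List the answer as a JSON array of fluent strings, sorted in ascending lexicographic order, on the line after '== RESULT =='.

Regress:
  G ∩ del = {}  (empty — regression defined)
  G \ add = {handempty, on(c,f), on(f,c)} \ {clear(f), handempty, on(f,c)} = {on(c,f)}
  ∪ pre   = {on(c,f)} ∪ {clear(c), holding(f)}
          = {clear(c), holding(f), on(c,f)}

== RESULT ==
["clear(c)", "holding(f)", "on(c,f)"]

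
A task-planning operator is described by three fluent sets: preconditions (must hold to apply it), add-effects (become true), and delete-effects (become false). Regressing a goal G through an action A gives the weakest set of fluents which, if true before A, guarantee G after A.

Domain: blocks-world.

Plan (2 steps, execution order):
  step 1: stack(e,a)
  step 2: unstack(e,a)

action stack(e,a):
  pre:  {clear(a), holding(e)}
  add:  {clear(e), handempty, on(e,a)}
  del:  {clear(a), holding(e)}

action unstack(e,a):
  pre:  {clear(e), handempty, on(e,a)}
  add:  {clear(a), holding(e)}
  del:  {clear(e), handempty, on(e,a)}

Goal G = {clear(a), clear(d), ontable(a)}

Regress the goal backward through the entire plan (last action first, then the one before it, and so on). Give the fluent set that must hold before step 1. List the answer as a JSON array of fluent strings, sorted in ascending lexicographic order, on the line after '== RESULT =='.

Regress step by step:
  through step 2 (unstack(e,a)): drop {clear(a)}, keep {clear(d), ontable(a)}, require {clear(e), handempty, on(e,a)}
    → {clear(d), clear(e), handempty, on(e,a), ontable(a)}
  through step 1 (stack(e,a)): drop {clear(e), handempty, on(e,a)}, keep {clear(d), ontable(a)}, require {clear(a), holding(e)}
    → {clear(a), clear(d), holding(e), ontable(a)}

== RESULT ==
["clear(a)", "clear(d)", "holding(e)", "ontable(a)"]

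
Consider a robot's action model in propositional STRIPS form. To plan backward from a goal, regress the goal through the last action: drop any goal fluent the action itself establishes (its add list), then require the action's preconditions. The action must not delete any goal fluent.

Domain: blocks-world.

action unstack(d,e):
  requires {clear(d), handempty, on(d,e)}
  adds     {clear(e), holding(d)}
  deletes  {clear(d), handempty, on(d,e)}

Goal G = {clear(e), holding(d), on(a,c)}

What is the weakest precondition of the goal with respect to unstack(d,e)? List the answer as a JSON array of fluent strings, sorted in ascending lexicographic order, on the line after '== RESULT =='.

Compute (G \ add) ∪ pre:
  G ∩ del = {}  (empty — regression defined)
  G \ add = {clear(e), holding(d), on(a,c)} \ {clear(e), holding(d)} = {on(a,c)}
  ∪ pre   = {on(a,c)} ∪ {clear(d), handempty, on(d,e)}
          = {clear(d), handempty, on(a,c), on(d,e)}

== RESULT ==
["clear(d)", "handempty", "on(a,c)", "on(d,e)"]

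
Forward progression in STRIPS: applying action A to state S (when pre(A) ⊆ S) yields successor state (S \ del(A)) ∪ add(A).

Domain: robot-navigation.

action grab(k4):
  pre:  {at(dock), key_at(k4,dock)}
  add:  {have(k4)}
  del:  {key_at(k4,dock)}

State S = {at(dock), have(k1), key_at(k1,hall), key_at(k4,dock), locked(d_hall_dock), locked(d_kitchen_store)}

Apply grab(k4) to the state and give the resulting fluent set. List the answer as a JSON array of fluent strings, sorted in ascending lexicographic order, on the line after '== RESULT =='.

Progress:
  pre ⊆ S: {at(dock), key_at(k4,dock)} ⊆ S  — applicable
  S \ del = {at(dock), have(k1), key_at(k1,hall), locked(d_hall_dock), locked(d_kitchen_store)}
  ∪ add   = {at(dock), have(k1), have(k4), key_at(k1,hall), locked(d_hall_dock), locked(d_kitchen_store)}

== RESULT ==
["at(dock)", "have(k1)", "have(k4)", "key_at(k1,hall)", "locked(d_hall_dock)", "locked(d_kitchen_store)"]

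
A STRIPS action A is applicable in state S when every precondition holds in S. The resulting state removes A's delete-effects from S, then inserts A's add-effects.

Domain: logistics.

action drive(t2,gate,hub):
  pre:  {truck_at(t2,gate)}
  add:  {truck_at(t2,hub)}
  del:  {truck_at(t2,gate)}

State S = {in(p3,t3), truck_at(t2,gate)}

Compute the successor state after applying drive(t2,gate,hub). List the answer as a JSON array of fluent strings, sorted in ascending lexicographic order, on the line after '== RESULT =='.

Compute (S \ del) ∪ add:
  pre ⊆ S: {truck_at(t2,gate)} ⊆ S  — applicable
  S \ del = {in(p3,t3)}
  ∪ add   = {in(p3,t3), truck_at(t2,hub)}

== RESULT ==
["in(p3,t3)", "truck_at(t2,hub)"]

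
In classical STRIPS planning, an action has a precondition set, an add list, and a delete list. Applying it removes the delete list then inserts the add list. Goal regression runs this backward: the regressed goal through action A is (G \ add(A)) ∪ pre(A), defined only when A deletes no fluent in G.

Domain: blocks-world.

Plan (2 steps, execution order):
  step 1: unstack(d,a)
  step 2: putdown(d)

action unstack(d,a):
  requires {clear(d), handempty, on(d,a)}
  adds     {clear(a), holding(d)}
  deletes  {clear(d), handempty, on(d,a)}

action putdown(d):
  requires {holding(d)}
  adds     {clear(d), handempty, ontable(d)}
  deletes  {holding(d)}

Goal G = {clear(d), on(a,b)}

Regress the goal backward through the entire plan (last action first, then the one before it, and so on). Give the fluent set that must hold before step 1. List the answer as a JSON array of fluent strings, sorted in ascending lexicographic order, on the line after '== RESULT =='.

Regress step by step:
  through step 2 (putdown(d)): drop {clear(d)}, keep {on(a,b)}, require {holding(d)}
    → {holding(d), on(a,b)}
  through step 1 (unstack(d,a)): drop {holding(d)}, keep {on(a,b)}, require {clear(d), handempty, on(d,a)}
    → {clear(d), handempty, on(a,b), on(d,a)}

== RESULT ==
["clear(d)", "handempty", "on(a,b)", "on(d,a)"]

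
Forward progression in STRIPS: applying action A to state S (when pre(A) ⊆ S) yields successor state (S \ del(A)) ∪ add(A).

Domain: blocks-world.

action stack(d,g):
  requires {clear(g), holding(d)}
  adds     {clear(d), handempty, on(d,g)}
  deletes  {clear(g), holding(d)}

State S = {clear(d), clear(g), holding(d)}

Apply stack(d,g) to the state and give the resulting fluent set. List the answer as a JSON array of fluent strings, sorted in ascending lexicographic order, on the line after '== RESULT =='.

Progress:
  pre ⊆ S: {clear(g), holding(d)} ⊆ S  — applicable
  S \ del = {clear(d)}
  ∪ add   = {clear(d), handempty, on(d,g)}

== RESULT ==
["clear(d)", "handempty", "on(d,g)"]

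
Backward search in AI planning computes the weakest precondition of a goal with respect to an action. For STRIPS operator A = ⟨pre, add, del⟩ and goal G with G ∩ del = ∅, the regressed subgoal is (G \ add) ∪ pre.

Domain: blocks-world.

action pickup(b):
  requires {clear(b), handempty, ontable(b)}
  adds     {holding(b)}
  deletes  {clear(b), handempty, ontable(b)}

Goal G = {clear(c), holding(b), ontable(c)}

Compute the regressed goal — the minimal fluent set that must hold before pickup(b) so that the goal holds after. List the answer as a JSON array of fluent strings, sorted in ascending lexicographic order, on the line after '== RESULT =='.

Regress:
  G ∩ del = {}  (empty — regression defined)
  G \ add = {clear(c), holding(b), ontable(c)} \ {holding(b)} = {clear(c), ontable(c)}
  ∪ pre   = {clear(c), ontable(c)} ∪ {clear(b), handempty, ontable(b)}
          = {clear(b), clear(c), handempty, ontable(b), ontable(c)}

== RESULT ==
["clear(b)", "clear(c)", "handempty", "ontable(b)", "ontable(c)"]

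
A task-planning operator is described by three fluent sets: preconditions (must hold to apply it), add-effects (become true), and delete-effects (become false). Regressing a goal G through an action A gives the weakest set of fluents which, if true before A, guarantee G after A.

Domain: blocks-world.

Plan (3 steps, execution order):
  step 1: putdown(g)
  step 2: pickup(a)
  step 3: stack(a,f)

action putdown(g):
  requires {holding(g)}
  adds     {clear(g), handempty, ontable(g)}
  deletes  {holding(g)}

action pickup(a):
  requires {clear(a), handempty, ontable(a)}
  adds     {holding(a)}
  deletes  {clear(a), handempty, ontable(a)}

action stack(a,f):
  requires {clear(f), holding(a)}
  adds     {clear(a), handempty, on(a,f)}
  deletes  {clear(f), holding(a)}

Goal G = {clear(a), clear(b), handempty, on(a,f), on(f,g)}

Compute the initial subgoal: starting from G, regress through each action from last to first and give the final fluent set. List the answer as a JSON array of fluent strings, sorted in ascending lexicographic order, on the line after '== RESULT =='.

Work backward from the goal:
  through step 3 (stack(a,f)): drop {clear(a), handempty, on(a,f)}, keep {clear(b), on(f,g)}, require {clear(f), holding(a)}
    → {clear(b), clear(f), holding(a), on(f,g)}
  through step 2 (pickup(a)): drop {holding(a)}, keep {clear(b), clear(f), on(f,g)}, require {clear(a), handempty, ontable(a)}
    → {clear(a), clear(b), clear(f), handempty, on(f,g), ontable(a)}
  through step 1 (putdown(g)): drop {handempty}, keep {clear(a), clear(b), clear(f), on(f,g), ontable(a)}, require {holding(g)}
    → {clear(a), clear(b), clear(f), holding(g), on(f,g), ontable(a)}

== RESULT ==
["clear(a)", "clear(b)", "clear(f)", "holding(g)", "on(f,g)", "ontable(a)"]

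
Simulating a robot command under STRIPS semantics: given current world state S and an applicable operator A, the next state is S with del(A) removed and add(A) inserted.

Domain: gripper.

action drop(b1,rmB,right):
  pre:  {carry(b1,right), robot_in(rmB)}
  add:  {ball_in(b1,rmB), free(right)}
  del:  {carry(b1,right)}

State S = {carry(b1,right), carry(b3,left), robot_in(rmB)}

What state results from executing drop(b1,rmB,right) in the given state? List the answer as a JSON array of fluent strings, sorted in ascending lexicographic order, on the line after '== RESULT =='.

Compute (S \ del) ∪ add:
  pre ⊆ S: {carry(b1,right), robot_in(rmB)} ⊆ S  — applicable
  S \ del = {carry(b3,left), robot_in(rmB)}
  ∪ add   = {ball_in(b1,rmB), carry(b3,left), free(right), robot_in(rmB)}

== RESULT ==
["ball_in(b1,rmB)", "carry(b3,left)", "free(right)", "robot_in(rmB)"]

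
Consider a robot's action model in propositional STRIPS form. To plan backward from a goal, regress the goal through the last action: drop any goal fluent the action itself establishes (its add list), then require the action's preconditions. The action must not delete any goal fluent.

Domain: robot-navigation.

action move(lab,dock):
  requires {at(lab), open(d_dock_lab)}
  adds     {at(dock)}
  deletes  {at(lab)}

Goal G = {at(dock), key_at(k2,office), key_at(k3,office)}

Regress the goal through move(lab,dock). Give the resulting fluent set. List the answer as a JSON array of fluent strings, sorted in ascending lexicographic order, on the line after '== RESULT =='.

Compute (G \ add) ∪ pre:
  G ∩ del = {}  (empty — regression defined)
  G \ add = {at(dock), key_at(k2,office), key_at(k3,office)} \ {at(dock)} = {key_at(k2,office), key_at(k3,office)}
  ∪ pre   = {key_at(k2,office), key_at(k3,office)} ∪ {at(lab), open(d_dock_lab)}
          = {at(lab), key_at(k2,office), key_at(k3,office), open(d_dock_lab)}

== RESULT ==
["at(lab)", "key_at(k2,office)", "key_at(k3,office)", "open(d_dock_lab)"]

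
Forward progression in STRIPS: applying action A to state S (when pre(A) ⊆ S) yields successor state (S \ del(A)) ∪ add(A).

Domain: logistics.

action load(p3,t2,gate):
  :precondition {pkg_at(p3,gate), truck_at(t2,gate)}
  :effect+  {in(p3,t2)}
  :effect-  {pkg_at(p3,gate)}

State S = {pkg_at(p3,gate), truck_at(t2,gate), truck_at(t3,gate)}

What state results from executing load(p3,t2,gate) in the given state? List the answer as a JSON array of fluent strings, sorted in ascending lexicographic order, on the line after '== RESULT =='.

Compute (S \ del) ∪ add:
  pre ⊆ S: {pkg_at(p3,gate), truck_at(t2,gate)} ⊆ S  — applicable
  S \ del = {truck_at(t2,gate), truck_at(t3,gate)}
  ∪ add   = {in(p3,t2), truck_at(t2,gate), truck_at(t3,gate)}

== RESULT ==
["in(p3,t2)", "truck_at(t2,gate)", "truck_at(t3,gate)"]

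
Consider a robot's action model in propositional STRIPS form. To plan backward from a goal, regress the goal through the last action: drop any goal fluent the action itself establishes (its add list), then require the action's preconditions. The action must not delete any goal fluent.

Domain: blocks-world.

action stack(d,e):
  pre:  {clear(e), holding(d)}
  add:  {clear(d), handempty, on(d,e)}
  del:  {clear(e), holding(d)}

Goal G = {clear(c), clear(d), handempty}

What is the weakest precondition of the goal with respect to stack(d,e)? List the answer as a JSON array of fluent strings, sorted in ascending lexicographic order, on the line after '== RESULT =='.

Regress:
  G ∩ del = {}  (empty — regression defined)
  G \ add = {clear(c), clear(d), handempty} \ {clear(d), handempty, on(d,e)} = {clear(c)}
  ∪ pre   = {clear(c)} ∪ {clear(e), holding(d)}
          = {clear(c), clear(e), holding(d)}

== RESULT ==
["clear(c)", "clear(e)", "holding(d)"]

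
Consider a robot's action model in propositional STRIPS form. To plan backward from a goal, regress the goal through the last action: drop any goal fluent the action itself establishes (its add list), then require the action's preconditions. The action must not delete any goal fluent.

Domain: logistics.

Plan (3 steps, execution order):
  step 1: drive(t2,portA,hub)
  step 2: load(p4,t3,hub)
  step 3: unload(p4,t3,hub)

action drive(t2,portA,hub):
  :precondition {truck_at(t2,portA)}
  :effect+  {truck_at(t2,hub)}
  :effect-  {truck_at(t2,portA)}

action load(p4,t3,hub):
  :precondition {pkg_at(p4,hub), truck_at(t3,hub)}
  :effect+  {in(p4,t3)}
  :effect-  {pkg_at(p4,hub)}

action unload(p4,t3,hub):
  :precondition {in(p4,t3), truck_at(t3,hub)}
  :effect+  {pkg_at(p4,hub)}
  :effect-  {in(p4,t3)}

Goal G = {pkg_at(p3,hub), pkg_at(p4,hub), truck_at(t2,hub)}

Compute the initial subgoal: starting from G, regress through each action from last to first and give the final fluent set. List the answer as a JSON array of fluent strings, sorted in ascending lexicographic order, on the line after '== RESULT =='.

Regress step by step:
  through step 3 (unload(p4,t3,hub)): drop {pkg_at(p4,hub)}, keep {pkg_at(p3,hub), truck_at(t2,hub)}, require {in(p4,t3), truck_at(t3,hub)}
    → {in(p4,t3), pkg_at(p3,hub), truck_at(t2,hub), truck_at(t3,hub)}
  through step 2 (load(p4,t3,hub)): drop {in(p4,t3)}, keep {pkg_at(p3,hub), truck_at(t2,hub), truck_at(t3,hub)}, require {pkg_at(p4,hub), truck_at(t3,hub)}
    → {pkg_at(p3,hub), pkg_at(p4,hub), truck_at(t2,hub), truck_at(t3,hub)}
  through step 1 (drive(t2,portA,hub)): drop {truck_at(t2,hub)}, keep {pkg_at(p3,hub), pkg_at(p4,hub), truck_at(t3,hub)}, require {truck_at(t2,portA)}
    → {pkg_at(p3,hub), pkg_at(p4,hub), truck_at(t2,portA), truck_at(t3,hub)}

== RESULT ==
["pkg_at(p3,hub)", "pkg_at(p4,hub)", "truck_at(t2,portA)", "truck_at(t3,hub)"]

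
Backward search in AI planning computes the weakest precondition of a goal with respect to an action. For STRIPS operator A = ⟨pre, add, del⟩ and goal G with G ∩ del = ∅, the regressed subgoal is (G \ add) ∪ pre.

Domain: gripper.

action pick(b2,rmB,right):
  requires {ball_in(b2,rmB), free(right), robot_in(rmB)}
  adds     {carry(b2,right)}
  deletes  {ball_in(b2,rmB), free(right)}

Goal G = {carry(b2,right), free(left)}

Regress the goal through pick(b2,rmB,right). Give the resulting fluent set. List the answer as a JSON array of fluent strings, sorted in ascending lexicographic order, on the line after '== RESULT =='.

Regress:
  G ∩ del = {}  (empty — regression defined)
  G \ add = {carry(b2,right), free(left)} \ {carry(b2,right)} = {free(left)}
  ∪ pre   = {free(left)} ∪ {ball_in(b2,rmB), free(right), robot_in(rmB)}
          = {ball_in(b2,rmB), free(left), free(right), robot_in(rmB)}

== RESULT ==
["ball_in(b2,rmB)", "free(left)", "free(right)", "robot_in(rmB)"]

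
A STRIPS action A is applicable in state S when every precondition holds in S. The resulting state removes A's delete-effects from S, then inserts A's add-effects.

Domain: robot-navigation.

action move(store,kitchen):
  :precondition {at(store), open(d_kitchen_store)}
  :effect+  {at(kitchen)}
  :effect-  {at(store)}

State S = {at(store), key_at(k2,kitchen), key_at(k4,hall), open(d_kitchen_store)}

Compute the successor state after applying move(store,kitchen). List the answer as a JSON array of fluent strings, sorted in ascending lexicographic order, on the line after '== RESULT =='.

Progress:
  pre ⊆ S: {at(store), open(d_kitchen_store)} ⊆ S  — applicable
  S \ del = {key_at(k2,kitchen), key_at(k4,hall), open(d_kitchen_store)}
  ∪ add   = {at(kitchen), key_at(k2,kitchen), key_at(k4,hall), open(d_kitchen_store)}

== RESULT ==
["at(kitchen)", "key_at(k2,kitchen)", "key_at(k4,hall)", "open(d_kitchen_store)"]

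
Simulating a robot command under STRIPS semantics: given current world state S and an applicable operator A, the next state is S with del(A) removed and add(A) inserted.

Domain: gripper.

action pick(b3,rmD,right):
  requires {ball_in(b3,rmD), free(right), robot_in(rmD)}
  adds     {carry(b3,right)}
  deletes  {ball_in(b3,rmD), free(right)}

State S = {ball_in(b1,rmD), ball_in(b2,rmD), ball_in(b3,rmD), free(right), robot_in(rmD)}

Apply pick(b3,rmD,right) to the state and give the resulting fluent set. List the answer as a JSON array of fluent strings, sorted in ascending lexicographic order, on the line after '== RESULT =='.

Compute (S \ del) ∪ add:
  pre ⊆ S: {ball_in(b3,rmD), free(right), robot_in(rmD)} ⊆ S  — applicable
  S \ del = {ball_in(b1,rmD), ball_in(b2,rmD), robot_in(rmD)}
  ∪ add   = {ball_in(b1,rmD), ball_in(b2,rmD), carry(b3,right), robot_in(rmD)}

== RESULT ==
["ball_in(b1,rmD)", "ball_in(b2,rmD)", "carry(b3,right)", "robot_in(rmD)"]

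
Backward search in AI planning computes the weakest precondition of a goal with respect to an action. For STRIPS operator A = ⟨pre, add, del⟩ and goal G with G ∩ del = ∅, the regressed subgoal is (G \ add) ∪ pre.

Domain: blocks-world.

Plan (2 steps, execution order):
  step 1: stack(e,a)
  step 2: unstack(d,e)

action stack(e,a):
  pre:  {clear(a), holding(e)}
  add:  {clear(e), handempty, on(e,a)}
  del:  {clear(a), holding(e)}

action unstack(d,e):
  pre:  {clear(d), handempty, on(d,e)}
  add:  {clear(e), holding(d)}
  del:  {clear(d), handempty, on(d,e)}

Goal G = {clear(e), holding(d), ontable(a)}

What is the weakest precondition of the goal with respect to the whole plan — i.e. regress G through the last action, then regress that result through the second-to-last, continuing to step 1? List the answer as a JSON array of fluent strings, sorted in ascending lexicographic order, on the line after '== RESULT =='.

Work backward from the goal:
  through step 2 (unstack(d,e)): drop {clear(e), holding(d)}, keep {ontable(a)}, require {clear(d), handempty, on(d,e)}
    → {clear(d), handempty, on(d,e), ontable(a)}
  through step 1 (stack(e,a)): drop {handempty}, keep {clear(d), on(d,e), ontable(a)}, require {clear(a), holding(e)}
    → {clear(a), clear(d), holding(e), on(d,e), ontable(a)}

== RESULT ==
["clear(a)", "clear(d)", "holding(e)", "on(d,e)", "ontable(a)"]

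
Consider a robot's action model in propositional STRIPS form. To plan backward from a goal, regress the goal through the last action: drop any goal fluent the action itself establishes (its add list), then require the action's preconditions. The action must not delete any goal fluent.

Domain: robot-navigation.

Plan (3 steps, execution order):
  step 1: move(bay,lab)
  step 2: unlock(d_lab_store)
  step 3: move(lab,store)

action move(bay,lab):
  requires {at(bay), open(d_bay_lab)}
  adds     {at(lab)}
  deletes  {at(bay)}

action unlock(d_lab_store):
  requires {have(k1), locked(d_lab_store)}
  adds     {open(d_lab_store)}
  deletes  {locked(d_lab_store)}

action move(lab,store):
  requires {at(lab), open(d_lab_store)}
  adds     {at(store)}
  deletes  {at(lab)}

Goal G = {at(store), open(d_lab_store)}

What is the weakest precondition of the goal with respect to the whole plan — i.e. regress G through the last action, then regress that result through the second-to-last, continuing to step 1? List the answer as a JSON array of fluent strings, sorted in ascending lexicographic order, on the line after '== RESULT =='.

Work backward from the goal:
  through step 3 (move(lab,store)): drop {at(store)}, keep {open(d_lab_store)}, require {at(lab), open(d_lab_store)}
    → {at(lab), open(d_lab_store)}
  through step 2 (unlock(d_lab_store)): drop {open(d_lab_store)}, keep {at(lab)}, require {have(k1), locked(d_lab_store)}
    → {at(lab), have(k1), locked(d_lab_store)}
  through step 1 (move(bay,lab)): drop {at(lab)}, keep {have(k1), locked(d_lab_store)}, require {at(bay), open(d_bay_lab)}
    → {at(bay), have(k1), locked(d_lab_store), open(d_bay_lab)}

== RESULT ==
["at(bay)", "have(k1)", "locked(d_lab_store)", "open(d_bay_lab)"]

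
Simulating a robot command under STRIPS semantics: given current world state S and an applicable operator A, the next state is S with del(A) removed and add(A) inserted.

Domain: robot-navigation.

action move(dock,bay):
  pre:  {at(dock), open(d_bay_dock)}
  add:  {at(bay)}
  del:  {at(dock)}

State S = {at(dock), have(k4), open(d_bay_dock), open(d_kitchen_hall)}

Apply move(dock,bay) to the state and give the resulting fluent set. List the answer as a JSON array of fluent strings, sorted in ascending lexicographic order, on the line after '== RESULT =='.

Progress:
  pre ⊆ S: {at(dock), open(d_bay_dock)} ⊆ S  — applicable
  S \ del = {have(k4), open(d_bay_dock), open(d_kitchen_hall)}
  ∪ add   = {at(bay), have(k4), open(d_bay_dock), open(d_kitchen_hall)}

== RESULT ==
["at(bay)", "have(k4)", "open(d_bay_dock)", "open(d_kitchen_hall)"]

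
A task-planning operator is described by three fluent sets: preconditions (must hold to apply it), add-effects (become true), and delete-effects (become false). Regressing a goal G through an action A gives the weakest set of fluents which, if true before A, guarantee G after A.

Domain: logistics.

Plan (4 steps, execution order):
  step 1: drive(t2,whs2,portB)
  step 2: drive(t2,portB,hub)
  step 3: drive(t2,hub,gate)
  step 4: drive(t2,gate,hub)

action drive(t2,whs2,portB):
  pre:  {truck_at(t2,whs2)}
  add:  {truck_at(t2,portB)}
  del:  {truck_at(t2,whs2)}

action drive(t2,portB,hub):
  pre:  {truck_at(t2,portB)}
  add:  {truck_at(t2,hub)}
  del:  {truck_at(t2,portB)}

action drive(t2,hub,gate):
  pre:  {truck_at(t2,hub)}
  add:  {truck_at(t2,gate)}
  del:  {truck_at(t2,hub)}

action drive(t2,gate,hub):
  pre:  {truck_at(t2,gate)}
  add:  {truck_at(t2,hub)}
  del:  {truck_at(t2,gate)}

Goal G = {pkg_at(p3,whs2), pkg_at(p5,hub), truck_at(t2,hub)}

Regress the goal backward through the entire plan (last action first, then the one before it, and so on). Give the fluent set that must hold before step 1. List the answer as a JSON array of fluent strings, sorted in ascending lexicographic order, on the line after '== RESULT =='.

Work backward from the goal:
  through step 4 (drive(t2,gate,hub)): drop {truck_at(t2,hub)}, keep {pkg_at(p3,whs2), pkg_at(p5,hub)}, require {truck_at(t2,gate)}
    → {pkg_at(p3,whs2), pkg_at(p5,hub), truck_at(t2,gate)}
  through step 3 (drive(t2,hub,gate)): drop {truck_at(t2,gate)}, keep {pkg_at(p3,whs2), pkg_at(p5,hub)}, require {truck_at(t2,hub)}
    → {pkg_at(p3,whs2), pkg_at(p5,hub), truck_at(t2,hub)}
  through step 2 (drive(t2,portB,hub)): drop {truck_at(t2,hub)}, keep {pkg_at(p3,whs2), pkg_at(p5,hub)}, require {truck_at(t2,portB)}
    → {pkg_at(p3,whs2), pkg_at(p5,hub), truck_at(t2,portB)}
  through step 1 (drive(t2,whs2,portB)): drop {truck_at(t2,portB)}, keep {pkg_at(p3,whs2), pkg_at(p5,hub)}, require {truck_at(t2,whs2)}
    → {pkg_at(p3,whs2), pkg_at(p5,hub), truck_at(t2,whs2)}

== RESULT ==
["pkg_at(p3,whs2)", "pkg_at(p5,hub)", "truck_at(t2,whs2)"]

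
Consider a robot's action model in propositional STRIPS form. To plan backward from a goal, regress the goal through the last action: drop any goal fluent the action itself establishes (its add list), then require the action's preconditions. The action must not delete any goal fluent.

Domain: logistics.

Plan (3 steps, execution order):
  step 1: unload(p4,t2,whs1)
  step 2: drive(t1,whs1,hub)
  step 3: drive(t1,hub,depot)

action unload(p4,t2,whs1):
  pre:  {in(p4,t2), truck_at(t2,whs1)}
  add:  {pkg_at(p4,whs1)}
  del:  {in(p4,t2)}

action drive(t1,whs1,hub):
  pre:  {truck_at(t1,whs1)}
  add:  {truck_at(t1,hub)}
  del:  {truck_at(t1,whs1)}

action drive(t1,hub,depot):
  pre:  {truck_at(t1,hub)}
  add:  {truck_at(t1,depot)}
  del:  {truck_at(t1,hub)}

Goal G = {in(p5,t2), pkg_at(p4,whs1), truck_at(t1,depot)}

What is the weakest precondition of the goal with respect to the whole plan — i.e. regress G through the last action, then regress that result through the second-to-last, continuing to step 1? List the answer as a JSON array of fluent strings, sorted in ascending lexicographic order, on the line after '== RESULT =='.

Work backward from the goal:
  through step 3 (drive(t1,hub,depot)): drop {truck_at(t1,depot)}, keep {in(p5,t2), pkg_at(p4,whs1)}, require {truck_at(t1,hub)}
    → {in(p5,t2), pkg_at(p4,whs1), truck_at(t1,hub)}
  through step 2 (drive(t1,whs1,hub)): drop {truck_at(t1,hub)}, keep {in(p5,t2), pkg_at(p4,whs1)}, require {truck_at(t1,whs1)}
    → {in(p5,t2), pkg_at(p4,whs1), truck_at(t1,whs1)}
  through step 1 (unload(p4,t2,whs1)): drop {pkg_at(p4,whs1)}, keep {in(p5,t2), truck_at(t1,whs1)}, require {in(p4,t2), truck_at(t2,whs1)}
    → {in(p4,t2), in(p5,t2), truck_at(t1,whs1), truck_at(t2,whs1)}

== RESULT ==
["in(p4,t2)", "in(p5,t2)", "truck_at(t1,whs1)", "truck_at(t2,whs1)"]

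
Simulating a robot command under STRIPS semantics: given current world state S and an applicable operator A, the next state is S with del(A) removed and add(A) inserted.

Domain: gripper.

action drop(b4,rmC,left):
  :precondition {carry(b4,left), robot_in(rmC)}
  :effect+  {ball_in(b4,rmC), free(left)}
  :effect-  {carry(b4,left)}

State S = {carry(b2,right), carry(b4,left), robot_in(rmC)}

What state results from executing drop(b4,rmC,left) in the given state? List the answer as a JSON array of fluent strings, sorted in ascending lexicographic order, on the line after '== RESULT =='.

Progress:
  pre ⊆ S: {carry(b4,left), robot_in(rmC)} ⊆ S  — applicable
  S \ del = {carry(b2,right), robot_in(rmC)}
  ∪ add   = {ball_in(b4,rmC), carry(b2,right), free(left), robot_in(rmC)}

== RESULT ==
["ball_in(b4,rmC)", "carry(b2,right)", "free(left)", "robot_in(rmC)"]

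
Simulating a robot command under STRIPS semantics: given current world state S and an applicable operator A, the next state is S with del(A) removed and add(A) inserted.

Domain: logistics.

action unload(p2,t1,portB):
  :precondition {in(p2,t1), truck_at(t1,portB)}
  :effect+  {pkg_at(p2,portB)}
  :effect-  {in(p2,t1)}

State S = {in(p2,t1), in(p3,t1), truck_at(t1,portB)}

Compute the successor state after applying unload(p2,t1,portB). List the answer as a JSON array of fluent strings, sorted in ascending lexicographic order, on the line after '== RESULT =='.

Compute (S \ del) ∪ add:
  pre ⊆ S: {in(p2,t1), truck_at(t1,portB)} ⊆ S  — applicable
  S \ del = {in(p3,t1), truck_at(t1,portB)}
  ∪ add   = {in(p3,t1), pkg_at(p2,portB), truck_at(t1,portB)}

== RESULT ==
["in(p3,t1)", "pkg_at(p2,portB)", "truck_at(t1,portB)"]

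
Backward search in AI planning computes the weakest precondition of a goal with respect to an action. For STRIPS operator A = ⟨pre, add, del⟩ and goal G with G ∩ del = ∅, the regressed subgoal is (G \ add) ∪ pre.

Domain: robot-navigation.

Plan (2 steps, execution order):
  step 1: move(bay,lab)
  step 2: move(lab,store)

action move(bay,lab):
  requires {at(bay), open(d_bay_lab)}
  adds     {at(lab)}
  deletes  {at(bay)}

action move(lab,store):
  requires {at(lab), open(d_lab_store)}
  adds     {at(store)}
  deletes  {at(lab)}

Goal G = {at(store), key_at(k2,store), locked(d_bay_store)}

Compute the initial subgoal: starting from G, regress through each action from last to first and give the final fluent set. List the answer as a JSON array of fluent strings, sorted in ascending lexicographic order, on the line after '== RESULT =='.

Regress step by step:
  through step 2 (move(lab,store)): drop {at(store)}, keep {key_at(k2,store), locked(d_bay_store)}, require {at(lab), open(d_lab_store)}
    → {at(lab), key_at(k2,store), locked(d_bay_store), open(d_lab_store)}
  through step 1 (move(bay,lab)): drop {at(lab)}, keep {key_at(k2,store), locked(d_bay_store), open(d_lab_store)}, require {at(bay), open(d_bay_lab)}
    → {at(bay), key_at(k2,store), locked(d_bay_store), open(d_bay_lab), open(d_lab_store)}

== RESULT ==
["at(bay)", "key_at(k2,store)", "locked(d_bay_store)", "open(d_bay_lab)", "open(d_lab_store)"]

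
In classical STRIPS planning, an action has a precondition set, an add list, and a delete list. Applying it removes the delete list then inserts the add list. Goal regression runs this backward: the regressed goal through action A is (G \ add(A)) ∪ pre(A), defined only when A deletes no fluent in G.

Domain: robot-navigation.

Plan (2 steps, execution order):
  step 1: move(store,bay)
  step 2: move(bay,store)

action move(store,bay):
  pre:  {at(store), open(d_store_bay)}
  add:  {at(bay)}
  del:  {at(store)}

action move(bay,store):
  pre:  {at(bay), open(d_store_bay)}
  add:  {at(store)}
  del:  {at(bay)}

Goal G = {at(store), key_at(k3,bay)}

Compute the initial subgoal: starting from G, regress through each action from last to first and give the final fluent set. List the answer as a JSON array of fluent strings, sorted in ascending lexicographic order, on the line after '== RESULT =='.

Regress step by step:
  through step 2 (move(bay,store)): drop {at(store)}, keep {key_at(k3,bay)}, require {at(bay), open(d_store_bay)}
    → {at(bay), key_at(k3,bay), open(d_store_bay)}
  through step 1 (move(store,bay)): drop {at(bay)}, keep {key_at(k3,bay), open(d_store_bay)}, require {at(store), open(d_store_bay)}
    → {at(store), key_at(k3,bay), open(d_store_bay)}

== RESULT ==
["at(store)", "key_at(k3,bay)", "open(d_store_bay)"]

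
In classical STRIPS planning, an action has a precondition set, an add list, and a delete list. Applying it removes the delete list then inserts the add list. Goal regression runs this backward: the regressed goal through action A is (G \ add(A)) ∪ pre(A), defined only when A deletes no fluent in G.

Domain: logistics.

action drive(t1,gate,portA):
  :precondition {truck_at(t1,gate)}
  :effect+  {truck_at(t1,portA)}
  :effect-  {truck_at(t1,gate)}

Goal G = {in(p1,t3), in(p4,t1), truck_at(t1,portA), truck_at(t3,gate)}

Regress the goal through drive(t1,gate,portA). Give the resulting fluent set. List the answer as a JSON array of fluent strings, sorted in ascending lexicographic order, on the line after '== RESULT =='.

Compute (G \ add) ∪ pre:
  G ∩ del = {}  (empty — regression defined)
  G \ add = {in(p1,t3), in(p4,t1), truck_at(t1,portA), truck_at(t3,gate)} \ {truck_at(t1,portA)} = {in(p1,t3), in(p4,t1), truck_at(t3,gate)}
  ∪ pre   = {in(p1,t3), in(p4,t1), truck_at(t3,gate)} ∪ {truck_at(t1,gate)}
          = {in(p1,t3), in(p4,t1), truck_at(t1,gate), truck_at(t3,gate)}

== RESULT ==
["in(p1,t3)", "in(p4,t1)", "truck_at(t1,gate)", "truck_at(t3,gate)"]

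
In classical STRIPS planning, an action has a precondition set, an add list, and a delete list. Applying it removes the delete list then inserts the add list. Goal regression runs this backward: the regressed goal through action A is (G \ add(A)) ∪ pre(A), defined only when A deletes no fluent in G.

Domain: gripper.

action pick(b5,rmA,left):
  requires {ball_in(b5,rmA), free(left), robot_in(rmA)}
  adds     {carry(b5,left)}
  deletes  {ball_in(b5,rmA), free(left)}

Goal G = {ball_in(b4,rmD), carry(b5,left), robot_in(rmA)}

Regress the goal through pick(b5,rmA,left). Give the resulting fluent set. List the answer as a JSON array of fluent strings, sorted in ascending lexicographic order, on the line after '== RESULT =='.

Compute (G \ add) ∪ pre:
  G ∩ del = {}  (empty — regression defined)
  G \ add = {ball_in(b4,rmD), carry(b5,left), robot_in(rmA)} \ {carry(b5,left)} = {ball_in(b4,rmD), robot_in(rmA)}
  ∪ pre   = {ball_in(b4,rmD), robot_in(rmA)} ∪ {ball_in(b5,rmA), free(left), robot_in(rmA)}
          = {ball_in(b4,rmD), ball_in(b5,rmA), free(left), robot_in(rmA)}

== RESULT ==
["ball_in(b4,rmD)", "ball_in(b5,rmA)", "free(left)", "robot_in(rmA)"]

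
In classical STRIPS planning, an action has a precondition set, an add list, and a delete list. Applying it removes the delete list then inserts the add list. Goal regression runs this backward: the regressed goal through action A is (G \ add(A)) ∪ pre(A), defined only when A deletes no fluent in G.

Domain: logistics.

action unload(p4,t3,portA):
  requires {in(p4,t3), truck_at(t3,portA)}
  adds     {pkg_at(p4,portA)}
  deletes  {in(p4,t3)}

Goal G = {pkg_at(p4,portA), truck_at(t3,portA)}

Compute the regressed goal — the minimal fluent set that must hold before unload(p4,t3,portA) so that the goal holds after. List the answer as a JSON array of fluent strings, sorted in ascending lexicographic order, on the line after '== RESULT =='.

Regress:
  G ∩ del = {}  (empty — regression defined)
  G \ add = {pkg_at(p4,portA), truck_at(t3,portA)} \ {pkg_at(p4,portA)} = {truck_at(t3,portA)}
  ∪ pre   = {truck_at(t3,portA)} ∪ {in(p4,t3), truck_at(t3,portA)}
          = {in(p4,t3), truck_at(t3,portA)}

== RESULT ==
["in(p4,t3)", "truck_at(t3,portA)"]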